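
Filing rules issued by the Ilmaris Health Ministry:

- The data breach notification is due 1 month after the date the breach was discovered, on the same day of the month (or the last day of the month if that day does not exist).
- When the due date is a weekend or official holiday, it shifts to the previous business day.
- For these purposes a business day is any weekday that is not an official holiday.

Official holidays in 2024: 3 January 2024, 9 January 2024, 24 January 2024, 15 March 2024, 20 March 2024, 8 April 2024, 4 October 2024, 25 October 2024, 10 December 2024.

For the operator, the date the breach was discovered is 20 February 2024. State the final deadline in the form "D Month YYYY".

1 month after 20 February 2024, on the same day of the month, is 20 March 2024.
20 March 2024 is a listed holiday; the preceding business day is 19 March 2024 (Tuesday).
The final due date is 19 March 2024.

19 March 2024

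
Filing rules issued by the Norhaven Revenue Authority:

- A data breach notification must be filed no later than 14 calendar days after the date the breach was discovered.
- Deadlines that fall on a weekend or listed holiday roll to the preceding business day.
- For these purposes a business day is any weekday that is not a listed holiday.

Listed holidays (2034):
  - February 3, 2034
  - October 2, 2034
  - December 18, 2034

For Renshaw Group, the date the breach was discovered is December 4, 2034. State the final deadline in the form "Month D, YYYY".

December 15, 2034

From December 4, 2034, 14 calendar days later is December 18, 2034.
December 18, 2034 is a listed holiday; the preceding business day is December 15, 2034 (Friday).
The final due date is December 15, 2034.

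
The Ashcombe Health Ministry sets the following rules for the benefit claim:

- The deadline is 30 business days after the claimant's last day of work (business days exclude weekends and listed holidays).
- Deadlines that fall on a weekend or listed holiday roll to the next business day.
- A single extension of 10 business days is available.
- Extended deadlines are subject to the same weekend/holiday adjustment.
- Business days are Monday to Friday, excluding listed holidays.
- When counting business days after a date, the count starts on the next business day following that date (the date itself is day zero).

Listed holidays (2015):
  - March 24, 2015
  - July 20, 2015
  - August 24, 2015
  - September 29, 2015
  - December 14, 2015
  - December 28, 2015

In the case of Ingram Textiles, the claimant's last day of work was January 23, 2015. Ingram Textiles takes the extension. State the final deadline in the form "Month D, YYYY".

March 20, 2015

30 business days after January 23, 2015, excluding weekends and holidays, is March 6, 2015.
March 6, 2015 (Friday) is already a business day.
Applying the 10-business-day extension: 10 business days after March 6, 2015 is March 20, 2015.
Since March 20, 2015 is a Friday and not a holiday, the date is unchanged.
Deadline: March 20, 2015.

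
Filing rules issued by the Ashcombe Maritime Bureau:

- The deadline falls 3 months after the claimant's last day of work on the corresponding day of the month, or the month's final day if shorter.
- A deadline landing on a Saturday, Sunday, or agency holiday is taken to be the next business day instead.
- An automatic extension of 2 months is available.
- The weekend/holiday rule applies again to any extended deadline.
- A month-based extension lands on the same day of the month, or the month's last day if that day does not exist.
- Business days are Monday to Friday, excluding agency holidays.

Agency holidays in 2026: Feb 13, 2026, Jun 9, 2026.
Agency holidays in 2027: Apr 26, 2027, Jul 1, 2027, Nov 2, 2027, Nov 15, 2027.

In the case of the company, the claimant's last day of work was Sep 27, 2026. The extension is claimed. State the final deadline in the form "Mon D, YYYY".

3 months after Sep 27, 2026, on the same day of the month, is Dec 27, 2026.
Because Dec 27, 2026 is a Sunday, the deadline becomes Dec 28, 2026 (Monday).
The 2 months extension carries Dec 28, 2026 to Feb 28, 2027.
Feb 28, 2027 is a Sunday, so it moves to the next business day, Mar 1, 2027 (Monday).
The final due date is Mar 1, 2027.

Mar 1, 2027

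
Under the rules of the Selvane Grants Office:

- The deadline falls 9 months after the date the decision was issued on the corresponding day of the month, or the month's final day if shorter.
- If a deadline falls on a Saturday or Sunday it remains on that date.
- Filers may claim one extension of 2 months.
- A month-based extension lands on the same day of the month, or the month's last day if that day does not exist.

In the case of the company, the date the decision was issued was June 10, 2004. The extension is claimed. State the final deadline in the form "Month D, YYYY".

Moving 9 months forward from June 10, 2004 on the corresponding day gives March 10, 2005.
March 10, 2005 falls on a Thursday. The rules make no weekend/holiday allowance, so it remains March 10, 2005.
Applying the 2 months extension: 2 months after March 10, 2005 is May 10, 2005.
No adjustment is made for weekends or holidays, so May 10, 2005 stands.
Final deadline: May 10, 2005.

May 10, 2005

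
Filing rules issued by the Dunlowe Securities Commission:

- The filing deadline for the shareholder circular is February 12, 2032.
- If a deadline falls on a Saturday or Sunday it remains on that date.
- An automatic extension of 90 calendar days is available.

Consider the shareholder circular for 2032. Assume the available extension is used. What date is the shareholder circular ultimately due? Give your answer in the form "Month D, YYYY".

The stated deadline is February 12, 2032.
February 12, 2032 falls on a Thursday. The rules make no weekend/holiday allowance, so it remains February 12, 2032.
Add the 90 calendar-day extension to February 12, 2032: May 12, 2032.
May 12, 2032 falls on a Wednesday. The rules make no weekend/holiday allowance, so it remains May 12, 2032.
Deadline: May 12, 2032.

May 12, 2032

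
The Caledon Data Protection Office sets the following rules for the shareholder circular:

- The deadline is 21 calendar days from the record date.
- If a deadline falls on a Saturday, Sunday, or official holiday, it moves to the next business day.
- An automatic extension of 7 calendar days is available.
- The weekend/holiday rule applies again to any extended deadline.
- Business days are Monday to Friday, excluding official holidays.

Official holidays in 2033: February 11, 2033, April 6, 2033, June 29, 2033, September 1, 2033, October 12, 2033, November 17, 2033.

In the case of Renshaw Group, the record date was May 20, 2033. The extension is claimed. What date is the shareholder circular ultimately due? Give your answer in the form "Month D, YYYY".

Adding 21 calendar days to May 20, 2033 gives June 10, 2033.
June 10, 2033 falls on a Friday, which is a business day, so no adjustment is needed.
Applying the 7-calendar-day extension: June 10, 2033 + 7 days = June 17, 2033.
June 17, 2033 (Friday) is already a business day.
Deadline: June 17, 2033.

June 17, 2033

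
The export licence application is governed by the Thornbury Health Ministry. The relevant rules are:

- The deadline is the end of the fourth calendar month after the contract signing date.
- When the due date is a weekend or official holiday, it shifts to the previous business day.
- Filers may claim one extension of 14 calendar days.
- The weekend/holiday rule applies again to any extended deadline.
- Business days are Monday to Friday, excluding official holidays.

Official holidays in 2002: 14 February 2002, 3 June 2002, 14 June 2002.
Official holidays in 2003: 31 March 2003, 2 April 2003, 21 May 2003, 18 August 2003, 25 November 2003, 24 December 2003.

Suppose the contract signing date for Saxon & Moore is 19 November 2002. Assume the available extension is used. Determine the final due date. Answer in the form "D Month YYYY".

The fourth month after 19 November 2002 is March 2003, whose last day is 31 March 2003.
31 March 2003 is a listed holiday; the preceding business day is 28 March 2003 (Friday).
Add the 14 calendar-day extension to 28 March 2003: 11 April 2003.
11 April 2003 is a Friday and not a listed holiday, so it stands.
The final due date is 11 April 2003.

11 April 2003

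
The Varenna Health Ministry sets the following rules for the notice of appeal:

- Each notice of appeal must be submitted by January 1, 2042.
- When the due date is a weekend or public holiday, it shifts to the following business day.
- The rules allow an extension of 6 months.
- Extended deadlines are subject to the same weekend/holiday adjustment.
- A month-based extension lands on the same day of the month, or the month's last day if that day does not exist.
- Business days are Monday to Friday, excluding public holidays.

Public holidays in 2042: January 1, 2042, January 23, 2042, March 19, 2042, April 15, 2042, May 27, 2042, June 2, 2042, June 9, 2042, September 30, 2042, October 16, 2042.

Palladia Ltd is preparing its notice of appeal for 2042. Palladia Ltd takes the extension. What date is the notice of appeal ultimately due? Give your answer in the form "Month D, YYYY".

Start from the fixed due date, January 1, 2042.
January 1, 2042 is a listed holiday, so it moves to the next business day, January 2, 2042 (Thursday).
Applying the 6 months extension: 6 months after January 2, 2042 is July 2, 2042.
July 2, 2042 falls on a Wednesday, which is a business day, so no adjustment is needed.
Final deadline: July 2, 2042.

July 2, 2042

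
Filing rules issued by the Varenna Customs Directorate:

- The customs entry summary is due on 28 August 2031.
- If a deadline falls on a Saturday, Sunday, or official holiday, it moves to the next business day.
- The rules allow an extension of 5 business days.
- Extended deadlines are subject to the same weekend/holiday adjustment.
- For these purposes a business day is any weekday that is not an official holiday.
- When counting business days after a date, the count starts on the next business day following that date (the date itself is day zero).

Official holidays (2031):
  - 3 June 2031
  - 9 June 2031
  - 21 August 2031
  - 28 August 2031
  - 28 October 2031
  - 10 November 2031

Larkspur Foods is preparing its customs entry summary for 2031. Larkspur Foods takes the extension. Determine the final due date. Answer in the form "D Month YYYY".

5 September 2031

Start from the fixed due date, 28 August 2031.
28 August 2031 falls on a listed holiday. Rolling to the next business day gives 29 August 2031, a Friday.
Applying the 5-business-day extension: 5 business days after 29 August 2031 is 5 September 2031.
5 September 2031 is a Friday and not a listed holiday, so it stands.
Deadline: 5 September 2031.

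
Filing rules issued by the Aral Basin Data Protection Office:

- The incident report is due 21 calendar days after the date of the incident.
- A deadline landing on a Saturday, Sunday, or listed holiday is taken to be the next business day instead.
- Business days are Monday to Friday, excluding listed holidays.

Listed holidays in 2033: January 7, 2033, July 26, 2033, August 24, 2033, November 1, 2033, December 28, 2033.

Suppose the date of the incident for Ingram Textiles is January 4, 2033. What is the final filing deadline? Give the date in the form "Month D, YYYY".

21 calendar days after January 4, 2033 is January 25, 2033.
January 25, 2033 falls on a Tuesday, which is a business day, so no adjustment is needed.
So the filing is due January 25, 2033.

January 25, 2033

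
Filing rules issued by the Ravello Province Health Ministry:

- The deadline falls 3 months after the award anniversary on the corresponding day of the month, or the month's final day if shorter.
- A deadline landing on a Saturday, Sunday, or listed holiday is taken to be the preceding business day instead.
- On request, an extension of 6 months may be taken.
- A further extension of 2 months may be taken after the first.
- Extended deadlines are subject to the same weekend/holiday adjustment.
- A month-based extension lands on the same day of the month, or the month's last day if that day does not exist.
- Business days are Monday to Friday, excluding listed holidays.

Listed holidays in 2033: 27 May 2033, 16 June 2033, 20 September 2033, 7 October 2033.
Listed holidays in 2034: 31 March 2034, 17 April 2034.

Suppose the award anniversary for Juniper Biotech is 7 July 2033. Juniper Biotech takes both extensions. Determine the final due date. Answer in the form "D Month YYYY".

6 June 2034

3 months from 7 July 2033 is 7 October 2033.
7 October 2033 is a listed holiday, so it moves to the preceding business day, 6 October 2033 (Thursday).
The 6 months extension carries 6 October 2033 to 6 April 2034.
6 April 2034 is a Thursday and not a listed holiday, so it stands.
Applying the 2 months extension: 2 months after 6 April 2034 is 6 June 2034.
6 June 2034 is a Tuesday and not a listed holiday, so it stands.
So the filing is due 6 June 2034.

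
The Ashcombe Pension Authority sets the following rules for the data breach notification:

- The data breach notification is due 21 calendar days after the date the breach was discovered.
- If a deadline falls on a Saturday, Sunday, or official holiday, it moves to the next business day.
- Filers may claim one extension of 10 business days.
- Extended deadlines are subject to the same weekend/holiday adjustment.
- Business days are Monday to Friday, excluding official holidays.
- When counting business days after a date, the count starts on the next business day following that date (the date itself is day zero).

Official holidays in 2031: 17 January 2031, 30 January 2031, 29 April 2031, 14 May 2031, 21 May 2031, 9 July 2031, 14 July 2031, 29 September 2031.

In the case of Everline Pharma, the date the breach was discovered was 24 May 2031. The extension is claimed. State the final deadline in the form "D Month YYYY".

Adding 21 calendar days to 24 May 2031 gives 14 June 2031.
14 June 2031 falls on a Saturday. Rolling to the next business day gives 16 June 2031, a Monday.
The 10-business-day extension runs from 16 June 2031 to 30 June 2031.
Since 30 June 2031 is a Monday and not a holiday, the date is unchanged.
The final due date is 30 June 2031.

30 June 2031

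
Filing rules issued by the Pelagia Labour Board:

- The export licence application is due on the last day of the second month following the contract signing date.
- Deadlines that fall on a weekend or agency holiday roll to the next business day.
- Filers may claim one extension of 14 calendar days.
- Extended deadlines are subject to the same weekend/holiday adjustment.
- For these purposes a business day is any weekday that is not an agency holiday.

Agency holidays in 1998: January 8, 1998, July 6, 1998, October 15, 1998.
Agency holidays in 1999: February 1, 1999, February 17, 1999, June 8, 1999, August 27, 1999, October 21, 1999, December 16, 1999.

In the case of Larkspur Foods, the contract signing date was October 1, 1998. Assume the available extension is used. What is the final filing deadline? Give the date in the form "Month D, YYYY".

January 14, 1999

2 months after October 1, 1998 is December 1998; that month ends on December 31, 1998.
December 31, 1998 falls on a Thursday, which is a business day, so no adjustment is needed.
Applying the 14-calendar-day extension: December 31, 1998 + 14 days = January 14, 1999.
January 14, 1999 falls on a Thursday, which is a business day, so no adjustment is needed.
So the filing is due January 14, 1999.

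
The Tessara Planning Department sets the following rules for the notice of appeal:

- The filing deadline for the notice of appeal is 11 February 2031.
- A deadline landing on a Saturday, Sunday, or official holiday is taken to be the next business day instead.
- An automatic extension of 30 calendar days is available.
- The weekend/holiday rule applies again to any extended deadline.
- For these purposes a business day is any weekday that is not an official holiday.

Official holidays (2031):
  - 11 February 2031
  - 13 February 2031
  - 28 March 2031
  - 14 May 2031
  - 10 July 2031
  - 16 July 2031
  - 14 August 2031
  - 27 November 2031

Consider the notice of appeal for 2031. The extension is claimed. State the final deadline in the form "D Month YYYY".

14 March 2031

Start from the fixed due date, 11 February 2031.
Because 11 February 2031 is a listed holiday, the deadline becomes 12 February 2031 (Wednesday).
The 30-calendar-day extension moves the deadline from 12 February 2031 to 14 March 2031.
14 March 2031 is a Friday and not a listed holiday, so it stands.
So the filing is due 14 March 2031.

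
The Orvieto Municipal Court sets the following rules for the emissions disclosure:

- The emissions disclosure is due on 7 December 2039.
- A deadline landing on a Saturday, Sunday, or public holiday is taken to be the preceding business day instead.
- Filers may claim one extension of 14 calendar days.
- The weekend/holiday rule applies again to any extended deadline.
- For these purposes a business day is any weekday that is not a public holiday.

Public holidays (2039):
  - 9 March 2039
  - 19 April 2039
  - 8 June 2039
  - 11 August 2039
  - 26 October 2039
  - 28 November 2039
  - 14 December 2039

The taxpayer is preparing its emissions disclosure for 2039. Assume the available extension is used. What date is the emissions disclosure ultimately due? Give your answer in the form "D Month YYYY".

Start from the fixed due date, 7 December 2039.
7 December 2039 is a Wednesday and not a listed holiday, so it stands.
The 14-calendar-day extension moves the deadline from 7 December 2039 to 21 December 2039.
21 December 2039 falls on a Wednesday, which is a business day, so no adjustment is needed.
The final due date is 21 December 2039.

21 December 2039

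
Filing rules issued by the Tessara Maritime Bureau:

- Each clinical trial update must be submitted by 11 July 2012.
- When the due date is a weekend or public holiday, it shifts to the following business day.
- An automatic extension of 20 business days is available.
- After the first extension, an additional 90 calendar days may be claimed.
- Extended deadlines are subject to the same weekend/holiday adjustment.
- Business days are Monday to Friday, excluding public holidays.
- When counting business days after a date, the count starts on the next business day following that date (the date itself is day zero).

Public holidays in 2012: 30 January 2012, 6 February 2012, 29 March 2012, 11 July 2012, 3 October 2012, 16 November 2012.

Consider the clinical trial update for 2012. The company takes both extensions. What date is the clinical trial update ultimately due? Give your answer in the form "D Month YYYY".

Start from the fixed due date, 11 July 2012.
11 July 2012 falls on a listed holiday. Rolling to the next business day gives 12 July 2012, a Thursday.
Counting 20 further business days from 12 July 2012 reaches 9 August 2012.
9 August 2012 is a Thursday and not a listed holiday, so it stands.
Add the 90 calendar-day extension to 9 August 2012: 7 November 2012.
7 November 2012 (Wednesday) is already a business day.
So the filing is due 7 November 2012.

7 November 2012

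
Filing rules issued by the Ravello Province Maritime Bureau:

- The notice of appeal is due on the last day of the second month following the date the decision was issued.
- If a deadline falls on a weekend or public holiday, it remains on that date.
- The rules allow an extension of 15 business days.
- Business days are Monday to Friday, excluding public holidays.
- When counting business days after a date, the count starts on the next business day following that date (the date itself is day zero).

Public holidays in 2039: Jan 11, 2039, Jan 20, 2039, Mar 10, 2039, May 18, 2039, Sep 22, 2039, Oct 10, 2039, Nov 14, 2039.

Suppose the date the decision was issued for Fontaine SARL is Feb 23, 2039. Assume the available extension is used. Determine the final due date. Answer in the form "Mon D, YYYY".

May 23, 2039

2 months after Feb 23, 2039 falls in April 2039; the last day of that month is Apr 30, 2039.
No adjustment is made for weekends or holidays, so Apr 30, 2039 stands.
Counting 15 further business days from Apr 30, 2039 reaches May 23, 2039.
May 23, 2039 falls on a Monday. The rules make no weekend/holiday allowance, so it remains May 23, 2039.
Final deadline: May 23, 2039.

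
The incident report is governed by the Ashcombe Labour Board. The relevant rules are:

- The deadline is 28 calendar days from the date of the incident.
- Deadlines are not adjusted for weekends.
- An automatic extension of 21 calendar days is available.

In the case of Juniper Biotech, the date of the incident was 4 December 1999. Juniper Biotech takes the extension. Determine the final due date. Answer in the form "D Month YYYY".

22 January 2000

From 4 December 1999, 28 calendar days later is 1 January 2000.
1 January 2000 is a Saturday; no weekend or holiday adjustment applies.
Applying the 21-calendar-day extension: 1 January 2000 + 21 days = 22 January 2000.
22 January 2000 is a Saturday; no weekend or holiday adjustment applies.
Deadline: 22 January 2000.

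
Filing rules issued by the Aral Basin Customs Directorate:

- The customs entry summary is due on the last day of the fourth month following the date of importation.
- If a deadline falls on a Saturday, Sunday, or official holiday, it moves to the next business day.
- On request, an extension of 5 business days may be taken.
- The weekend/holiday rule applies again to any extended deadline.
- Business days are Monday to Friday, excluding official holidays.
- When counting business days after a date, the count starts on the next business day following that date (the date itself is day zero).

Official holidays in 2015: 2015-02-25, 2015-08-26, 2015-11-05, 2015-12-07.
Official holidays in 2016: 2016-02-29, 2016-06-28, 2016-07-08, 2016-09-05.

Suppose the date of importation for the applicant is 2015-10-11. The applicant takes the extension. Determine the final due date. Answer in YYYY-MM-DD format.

4 months after 2015-10-11 falls in February 2016; the last day of that month is 2016-02-29.
2016-02-29 falls on a listed holiday. Rolling to the next business day gives 2016-03-01, a Tuesday.
Counting 5 further business days from 2016-03-01 reaches 2016-03-08.
2016-03-08 falls on a Tuesday, which is a business day, so no adjustment is needed.
The final due date is 2016-03-08.

2016-03-08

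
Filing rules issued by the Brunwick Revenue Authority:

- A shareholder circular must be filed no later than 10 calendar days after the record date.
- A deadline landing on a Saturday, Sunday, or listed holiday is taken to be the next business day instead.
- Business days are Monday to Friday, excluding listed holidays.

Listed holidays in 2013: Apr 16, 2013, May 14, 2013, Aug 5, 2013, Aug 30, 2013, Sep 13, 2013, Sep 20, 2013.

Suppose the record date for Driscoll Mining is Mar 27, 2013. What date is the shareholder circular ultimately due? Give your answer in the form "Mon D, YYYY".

From Mar 27, 2013, 10 calendar days later is Apr 6, 2013.
Because Apr 6, 2013 is a Saturday, the deadline becomes Apr 8, 2013 (Monday).
So the filing is due Apr 8, 2013.

Apr 8, 2013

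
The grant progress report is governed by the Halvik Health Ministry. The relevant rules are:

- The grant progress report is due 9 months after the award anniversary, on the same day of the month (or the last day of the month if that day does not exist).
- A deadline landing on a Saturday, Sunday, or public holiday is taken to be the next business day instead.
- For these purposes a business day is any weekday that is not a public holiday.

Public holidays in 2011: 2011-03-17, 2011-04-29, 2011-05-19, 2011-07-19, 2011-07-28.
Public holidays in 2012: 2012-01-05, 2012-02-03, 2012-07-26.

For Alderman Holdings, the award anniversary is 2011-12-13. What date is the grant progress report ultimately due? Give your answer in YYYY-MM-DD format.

2012-09-13

9 months from 2011-12-13 is 2012-09-13.
2012-09-13 is a Thursday and not a listed holiday, so it stands.
So the filing is due 2012-09-13.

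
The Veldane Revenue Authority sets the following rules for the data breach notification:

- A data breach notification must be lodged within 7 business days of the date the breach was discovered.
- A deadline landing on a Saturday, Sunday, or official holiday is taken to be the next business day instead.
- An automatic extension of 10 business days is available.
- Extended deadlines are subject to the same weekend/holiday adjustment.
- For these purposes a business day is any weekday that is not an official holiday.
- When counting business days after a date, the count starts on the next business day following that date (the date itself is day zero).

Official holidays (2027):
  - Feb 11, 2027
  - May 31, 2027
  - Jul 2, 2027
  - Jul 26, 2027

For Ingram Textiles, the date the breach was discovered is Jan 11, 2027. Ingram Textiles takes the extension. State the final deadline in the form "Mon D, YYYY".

Feb 3, 2027

Starting the day after Jan 11, 2027 and counting 7 business days lands on Jan 20, 2027.
Jan 20, 2027 is a Wednesday and not a listed holiday, so it stands.
The 10-business-day extension runs from Jan 20, 2027 to Feb 3, 2027.
Since Feb 3, 2027 is a Wednesday and not a holiday, the date is unchanged.
The final due date is Feb 3, 2027.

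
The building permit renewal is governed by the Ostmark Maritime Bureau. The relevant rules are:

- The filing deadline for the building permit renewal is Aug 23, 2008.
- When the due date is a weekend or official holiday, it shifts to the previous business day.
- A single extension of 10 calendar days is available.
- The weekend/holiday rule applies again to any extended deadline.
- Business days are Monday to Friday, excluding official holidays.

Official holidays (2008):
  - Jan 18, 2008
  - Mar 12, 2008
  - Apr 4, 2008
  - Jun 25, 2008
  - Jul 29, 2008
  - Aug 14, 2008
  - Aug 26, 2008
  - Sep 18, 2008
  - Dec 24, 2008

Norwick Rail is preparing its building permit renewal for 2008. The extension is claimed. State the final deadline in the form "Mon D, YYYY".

The stated deadline is Aug 23, 2008.
Aug 23, 2008 falls on a Saturday. Rolling to the preceding business day gives Aug 22, 2008, a Friday.
Applying the 10-calendar-day extension: Aug 22, 2008 + 10 days = Sep 1, 2008.
Sep 1, 2008 falls on a Monday, which is a business day, so no adjustment is needed.
The final due date is Sep 1, 2008.

Sep 1, 2008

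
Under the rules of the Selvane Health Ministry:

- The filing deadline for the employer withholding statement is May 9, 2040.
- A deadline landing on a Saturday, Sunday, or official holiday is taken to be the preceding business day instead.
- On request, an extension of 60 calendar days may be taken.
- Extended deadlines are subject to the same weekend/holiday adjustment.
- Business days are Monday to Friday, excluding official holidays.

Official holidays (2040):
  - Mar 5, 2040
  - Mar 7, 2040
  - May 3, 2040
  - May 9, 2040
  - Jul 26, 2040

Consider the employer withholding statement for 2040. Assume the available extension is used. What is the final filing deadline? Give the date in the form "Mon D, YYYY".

The statutory due date is May 9, 2040.
May 9, 2040 is a listed holiday, so it moves to the preceding business day, May 8, 2040 (Tuesday).
With the 60-day extension, May 8, 2040 becomes Jul 7, 2040.
Jul 7, 2040 is a Saturday; the preceding business day is Jul 6, 2040 (Friday).
So the filing is due Jul 6, 2040.

Jul 6, 2040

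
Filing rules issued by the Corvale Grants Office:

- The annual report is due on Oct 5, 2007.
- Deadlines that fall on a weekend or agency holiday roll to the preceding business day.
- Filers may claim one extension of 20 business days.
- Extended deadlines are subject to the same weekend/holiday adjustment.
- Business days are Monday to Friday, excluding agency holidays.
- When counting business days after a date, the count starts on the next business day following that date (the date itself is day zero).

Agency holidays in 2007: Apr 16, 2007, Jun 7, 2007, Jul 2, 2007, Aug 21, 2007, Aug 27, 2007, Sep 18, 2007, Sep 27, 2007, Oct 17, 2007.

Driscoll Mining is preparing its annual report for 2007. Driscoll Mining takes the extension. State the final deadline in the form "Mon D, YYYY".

Nov 5, 2007

Start from the fixed due date, Oct 5, 2007.
Oct 5, 2007 is a Friday and not a listed holiday, so it stands.
The 20-business-day extension runs from Oct 5, 2007 to Nov 5, 2007.
Nov 5, 2007 falls on a Monday, which is a business day, so no adjustment is needed.
Final deadline: Nov 5, 2007.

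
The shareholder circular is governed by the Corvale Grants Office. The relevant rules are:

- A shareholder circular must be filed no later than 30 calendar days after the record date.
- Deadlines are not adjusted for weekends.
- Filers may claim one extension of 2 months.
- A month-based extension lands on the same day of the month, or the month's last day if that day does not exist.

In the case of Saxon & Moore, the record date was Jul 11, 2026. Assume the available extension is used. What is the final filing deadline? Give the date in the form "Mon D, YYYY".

30 calendar days after Jul 11, 2026 is Aug 10, 2026.
Aug 10, 2026 is a Monday; no weekend or holiday adjustment applies.
The 2 months extension carries Aug 10, 2026 to Oct 10, 2026.
Oct 10, 2026 is a Saturday; no weekend or holiday adjustment applies.
Final deadline: Oct 10, 2026.

Oct 10, 2026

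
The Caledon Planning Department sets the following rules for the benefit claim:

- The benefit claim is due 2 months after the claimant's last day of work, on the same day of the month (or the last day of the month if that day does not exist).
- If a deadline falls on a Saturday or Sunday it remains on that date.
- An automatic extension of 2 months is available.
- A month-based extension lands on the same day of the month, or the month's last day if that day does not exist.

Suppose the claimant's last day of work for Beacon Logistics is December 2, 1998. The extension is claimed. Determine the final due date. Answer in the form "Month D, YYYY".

Moving 2 months forward from December 2, 1998 on the corresponding day gives February 2, 1999.
No adjustment is made for weekends or holidays, so February 2, 1999 stands.
Applying the 2 months extension: 2 months after February 2, 1999 is April 2, 1999.
No adjustment is made for weekends or holidays, so April 2, 1999 stands.
So the filing is due April 2, 1999.

April 2, 1999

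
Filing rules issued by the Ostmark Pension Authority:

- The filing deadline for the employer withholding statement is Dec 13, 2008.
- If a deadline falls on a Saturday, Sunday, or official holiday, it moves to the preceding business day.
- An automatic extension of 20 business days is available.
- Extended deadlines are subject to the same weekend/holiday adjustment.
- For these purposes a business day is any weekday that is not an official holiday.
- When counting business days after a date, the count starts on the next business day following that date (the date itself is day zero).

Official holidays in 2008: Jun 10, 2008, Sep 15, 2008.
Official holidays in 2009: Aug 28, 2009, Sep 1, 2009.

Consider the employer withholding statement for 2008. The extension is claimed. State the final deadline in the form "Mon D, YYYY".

Jan 9, 2009

Start from the fixed due date, Dec 13, 2008.
Dec 13, 2008 is a Saturday, so it moves to the preceding business day, Dec 12, 2008 (Friday).
Counting 20 further business days from Dec 12, 2008 reaches Jan 9, 2009.
Jan 9, 2009 is a Friday and not a listed holiday, so it stands.
Deadline: Jan 9, 2009.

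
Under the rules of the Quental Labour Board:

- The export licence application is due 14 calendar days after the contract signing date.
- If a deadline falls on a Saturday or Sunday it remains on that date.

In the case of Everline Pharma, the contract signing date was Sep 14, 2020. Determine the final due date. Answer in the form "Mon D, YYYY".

Adding 14 calendar days to Sep 14, 2020 gives Sep 28, 2020.
Sep 28, 2020 falls on a Monday. The rules make no weekend/holiday allowance, so it remains Sep 28, 2020.
The final due date is Sep 28, 2020.

Sep 28, 2020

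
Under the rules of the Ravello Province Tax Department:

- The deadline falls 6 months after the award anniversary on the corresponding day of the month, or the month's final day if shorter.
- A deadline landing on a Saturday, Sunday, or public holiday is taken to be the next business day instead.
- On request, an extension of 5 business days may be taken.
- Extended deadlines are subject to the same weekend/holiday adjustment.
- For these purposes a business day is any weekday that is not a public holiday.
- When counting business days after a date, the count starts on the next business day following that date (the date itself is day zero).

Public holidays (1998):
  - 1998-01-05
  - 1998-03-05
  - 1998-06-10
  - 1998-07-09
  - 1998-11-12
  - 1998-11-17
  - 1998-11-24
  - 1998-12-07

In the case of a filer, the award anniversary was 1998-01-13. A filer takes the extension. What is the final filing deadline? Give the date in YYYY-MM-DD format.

1998-07-20

6 months from 1998-01-13 is 1998-07-13.
1998-07-13 falls on a Monday, which is a business day, so no adjustment is needed.
Counting 5 further business days from 1998-07-13 reaches 1998-07-20.
Since 1998-07-20 is a Monday and not a holiday, the date is unchanged.
Deadline: 1998-07-20.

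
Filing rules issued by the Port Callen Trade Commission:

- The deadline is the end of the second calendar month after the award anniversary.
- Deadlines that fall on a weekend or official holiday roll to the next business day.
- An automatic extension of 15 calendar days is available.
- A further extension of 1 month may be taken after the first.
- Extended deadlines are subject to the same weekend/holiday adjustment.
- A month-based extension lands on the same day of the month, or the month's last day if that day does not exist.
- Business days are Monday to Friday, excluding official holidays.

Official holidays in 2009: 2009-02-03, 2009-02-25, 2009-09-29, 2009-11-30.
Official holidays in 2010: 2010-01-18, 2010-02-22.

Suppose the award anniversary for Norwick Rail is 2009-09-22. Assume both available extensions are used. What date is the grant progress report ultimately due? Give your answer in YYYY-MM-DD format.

2 months after 2009-09-22 is November 2009; that month ends on 2009-11-30.
2009-11-30 is a listed holiday, so it moves to the next business day, 2009-12-01 (Tuesday).
With the 15-day extension, 2009-12-01 becomes 2009-12-16.
2009-12-16 is a Wednesday and not a listed holiday, so it stands.
Add 1 month to 2009-12-16: 2010-01-16.
2010-01-16 falls on a Saturday. Rolling to the next business day gives 2010-01-19, a Tuesday.
So the filing is due 2010-01-19.

2010-01-19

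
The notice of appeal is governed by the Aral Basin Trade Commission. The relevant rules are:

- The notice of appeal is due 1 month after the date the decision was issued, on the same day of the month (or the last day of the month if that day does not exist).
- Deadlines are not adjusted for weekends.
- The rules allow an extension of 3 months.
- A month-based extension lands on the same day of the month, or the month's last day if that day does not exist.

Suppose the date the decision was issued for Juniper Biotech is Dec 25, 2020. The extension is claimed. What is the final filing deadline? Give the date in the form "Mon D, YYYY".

Apr 25, 2021

1 month from Dec 25, 2020 is Jan 25, 2021.
Jan 25, 2021 is a Monday; no weekend or holiday adjustment applies.
The 3 months extension carries Jan 25, 2021 to Apr 25, 2021.
Apr 25, 2021 is a Sunday; no weekend or holiday adjustment applies.
Final deadline: Apr 25, 2021.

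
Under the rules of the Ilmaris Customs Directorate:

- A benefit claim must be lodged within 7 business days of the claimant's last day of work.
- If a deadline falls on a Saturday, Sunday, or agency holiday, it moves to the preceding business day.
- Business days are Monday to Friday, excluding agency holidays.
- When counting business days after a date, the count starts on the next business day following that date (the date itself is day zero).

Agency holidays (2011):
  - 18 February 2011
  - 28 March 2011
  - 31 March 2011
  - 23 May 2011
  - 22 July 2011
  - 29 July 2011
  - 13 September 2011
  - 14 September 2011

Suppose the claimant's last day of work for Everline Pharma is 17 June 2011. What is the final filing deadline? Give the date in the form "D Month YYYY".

Starting the day after 17 June 2011 and counting 7 business days lands on 28 June 2011.
28 June 2011 falls on a Tuesday, which is a business day, so no adjustment is needed.
So the filing is due 28 June 2011.

28 June 2011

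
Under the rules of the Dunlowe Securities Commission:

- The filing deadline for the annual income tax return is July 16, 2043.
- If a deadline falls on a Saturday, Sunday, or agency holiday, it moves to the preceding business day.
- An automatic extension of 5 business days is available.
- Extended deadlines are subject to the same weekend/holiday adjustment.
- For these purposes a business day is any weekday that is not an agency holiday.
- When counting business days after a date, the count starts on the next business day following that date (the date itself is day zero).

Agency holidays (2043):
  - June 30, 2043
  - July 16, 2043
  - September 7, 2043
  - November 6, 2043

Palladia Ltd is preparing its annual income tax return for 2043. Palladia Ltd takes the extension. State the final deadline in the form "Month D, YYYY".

The statutory due date is July 16, 2043.
July 16, 2043 is a listed holiday; the preceding business day is July 15, 2043 (Wednesday).
Applying the 5-business-day extension: 5 business days after July 15, 2043 is July 23, 2043.
July 23, 2043 is a Thursday and not a listed holiday, so it stands.
The final due date is July 23, 2043.

July 23, 2043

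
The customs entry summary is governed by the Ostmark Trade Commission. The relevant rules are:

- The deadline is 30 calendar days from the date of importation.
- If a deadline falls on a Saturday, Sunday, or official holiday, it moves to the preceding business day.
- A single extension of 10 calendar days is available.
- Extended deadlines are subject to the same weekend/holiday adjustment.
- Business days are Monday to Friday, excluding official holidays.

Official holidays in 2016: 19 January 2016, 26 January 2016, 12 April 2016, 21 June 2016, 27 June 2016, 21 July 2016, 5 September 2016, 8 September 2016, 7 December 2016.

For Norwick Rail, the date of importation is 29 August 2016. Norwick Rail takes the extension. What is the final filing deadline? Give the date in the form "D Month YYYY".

7 October 2016

30 calendar days after 29 August 2016 is 28 September 2016.
28 September 2016 falls on a Wednesday, which is a business day, so no adjustment is needed.
Applying the 10-calendar-day extension: 28 September 2016 + 10 days = 8 October 2016.
8 October 2016 is a Saturday; the preceding business day is 7 October 2016 (Friday).
Final deadline: 7 October 2016.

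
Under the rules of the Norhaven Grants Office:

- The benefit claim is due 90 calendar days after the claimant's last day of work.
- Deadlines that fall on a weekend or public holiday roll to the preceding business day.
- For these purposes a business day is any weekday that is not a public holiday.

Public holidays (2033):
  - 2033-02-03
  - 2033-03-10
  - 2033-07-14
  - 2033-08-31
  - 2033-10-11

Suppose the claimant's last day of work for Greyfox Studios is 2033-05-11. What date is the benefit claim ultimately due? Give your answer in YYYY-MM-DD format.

2033-08-09

90 calendar days after 2033-05-11 is 2033-08-09.
2033-08-09 falls on a Tuesday, which is a business day, so no adjustment is needed.
Deadline: 2033-08-09.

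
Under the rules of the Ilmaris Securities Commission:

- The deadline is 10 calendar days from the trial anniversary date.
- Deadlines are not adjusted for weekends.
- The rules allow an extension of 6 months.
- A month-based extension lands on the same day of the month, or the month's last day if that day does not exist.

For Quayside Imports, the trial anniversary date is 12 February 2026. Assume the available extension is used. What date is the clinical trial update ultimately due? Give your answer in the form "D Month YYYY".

22 August 2026

From 12 February 2026, 10 calendar days later is 22 February 2026.
No adjustment is made for weekends or holidays, so 22 February 2026 stands.
The 6 months extension carries 22 February 2026 to 22 August 2026.
22 August 2026 falls on a Saturday. The rules make no weekend/holiday allowance, so it remains 22 August 2026.
Deadline: 22 August 2026.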